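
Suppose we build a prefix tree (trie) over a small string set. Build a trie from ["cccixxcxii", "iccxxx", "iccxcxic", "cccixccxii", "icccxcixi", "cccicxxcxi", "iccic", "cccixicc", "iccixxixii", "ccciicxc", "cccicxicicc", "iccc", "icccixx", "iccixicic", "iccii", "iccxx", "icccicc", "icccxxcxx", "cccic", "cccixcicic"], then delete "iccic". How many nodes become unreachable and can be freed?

After clearing the end-marker at "iccic", prune upward until reaching a node still needed by another word.
The suffix "c" (1 node) is used only by "iccic"; the node for "icci" still has the child "x", so pruning stops there.
Nodes removed: 1

1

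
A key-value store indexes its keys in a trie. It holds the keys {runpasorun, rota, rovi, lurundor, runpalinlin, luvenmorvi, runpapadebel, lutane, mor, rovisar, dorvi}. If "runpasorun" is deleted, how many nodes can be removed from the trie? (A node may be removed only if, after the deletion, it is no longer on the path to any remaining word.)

5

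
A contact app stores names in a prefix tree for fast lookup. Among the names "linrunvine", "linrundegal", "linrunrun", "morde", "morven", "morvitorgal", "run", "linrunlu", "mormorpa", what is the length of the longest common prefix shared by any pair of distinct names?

6

Look for the deepest trie node that still has at least two words in its subtree.
"linrundegal" and "linrunlu" agree on "linrun" (6 characters) before diverging; nothing deeper is shared.
Longest shared-prefix length: 6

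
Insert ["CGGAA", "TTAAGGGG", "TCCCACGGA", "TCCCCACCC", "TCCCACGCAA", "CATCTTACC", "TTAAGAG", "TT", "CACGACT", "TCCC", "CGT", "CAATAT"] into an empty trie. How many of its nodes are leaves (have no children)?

Leaves are exactly the stored words that no other stored word extends.
Those words: "CAATAT", "CACGACT", "CATCTTACC", "CGGAA", "CGT", "TCCCACGCAA", "TCCCACGGA", "TCCCCACCC", "TTAAGAG", "TTAAGGGG"
Leaf count: 10

10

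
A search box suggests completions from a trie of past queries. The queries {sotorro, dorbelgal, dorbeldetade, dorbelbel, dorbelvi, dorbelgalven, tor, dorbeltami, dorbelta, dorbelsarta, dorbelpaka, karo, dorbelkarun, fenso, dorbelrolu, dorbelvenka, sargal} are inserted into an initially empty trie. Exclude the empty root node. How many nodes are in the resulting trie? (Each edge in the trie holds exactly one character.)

73

Count nodes per top-level branch (shared prefixes stored once):
  'd'-branch (dorbelbel, dorbeldetade, dorbelgal, dorbelgalven, dorbelkarun, dorbelpaka, dorbelrolu, dorbelsarta, dorbelta, dorbeltami, dorbelvenka, dorbelvi): 49 nodes
  'f'-branch (fenso): 5 nodes
  'k'-branch (karo): 4 nodes
  's'-branch (sargal, sotorro): 12 nodes
  't'-branch (tor): 3 nodes
Sum: 73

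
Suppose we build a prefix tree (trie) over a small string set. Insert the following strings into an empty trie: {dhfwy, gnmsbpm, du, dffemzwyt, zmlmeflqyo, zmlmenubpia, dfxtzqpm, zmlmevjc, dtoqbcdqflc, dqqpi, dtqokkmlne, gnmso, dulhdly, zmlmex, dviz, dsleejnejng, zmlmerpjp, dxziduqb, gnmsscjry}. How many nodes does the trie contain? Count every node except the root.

104

For each word, the new-node count is its length minus the longest prefix already in the trie:
  "dhfwy" → 5 new (d, h, f, w, y)
  "gnmsbpm" → 7 new (g, n, m, s, b, p, m)
  "du" → prefix "d" already present; 1 new (u)
  "dffemzwyt" → prefix "d" already present; 8 new (f, f, e, m, z, w, y, t)
  "zmlmeflqyo" → 10 new (z, m, l, m, e, f, l, q, y, o)
  "zmlmenubpia" → prefix "zmlme" already present; 6 new (n, u, b, p, i, a)
  "dfxtzqpm" → prefix "df" already present; 6 new (x, t, z, q, p, m)
  "zmlmevjc" → prefix "zmlme" already present; 3 new (v, j, c)
  "dtoqbcdqflc" → prefix "d" already present; 10 new (t, o, q, b, c, d, q, f, l, c)
  "dqqpi" → prefix "d" already present; 4 new (q, q, p, i)
  "dtqokkmlne" → prefix "dt" already present; 8 new (q, o, k, k, m, l, n, e)
  "gnmso" → prefix "gnms" already present; 1 new (o)
  "dulhdly" → prefix "du" already present; 5 new (l, h, d, l, y)
  "zmlmex" → prefix "zmlme" already present; 1 new (x)
  "dviz" → prefix "d" already present; 3 new (v, i, z)
  "dsleejnejng" → prefix "d" already present; 10 new (s, l, e, e, j, n, e, j, n, g)
  "zmlmerpjp" → prefix "zmlme" already present; 4 new (r, p, j, p)
  "dxziduqb" → prefix "d" already present; 7 new (x, z, i, d, u, q, b)
  "gnmsscjry" → prefix "gnms" already present; 5 new (s, c, j, r, y)
Total nodes = 5 + 7 + 1 + 8 + 10 + 6 + 6 + 3 + 10 + 4 + 8 + 1 + 5 + 1 + 3 + 10 + 4 + 7 + 5 = 104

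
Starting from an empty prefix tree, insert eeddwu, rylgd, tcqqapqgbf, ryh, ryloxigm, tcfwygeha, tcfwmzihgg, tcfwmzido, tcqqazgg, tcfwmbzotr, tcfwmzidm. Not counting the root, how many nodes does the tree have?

Count nodes per top-level branch (shared prefixes stored once):
  'e'-branch (eeddwu): 6 nodes
  'r'-branch (ryh, rylgd, ryloxigm): 11 nodes
  't'-branch (tcfwmbzotr, tcfwmzidm, tcfwmzido, tcfwmzihgg, tcfwygeha, tcqqapqgbf, tcqqazgg): 34 nodes
Sum: 51

51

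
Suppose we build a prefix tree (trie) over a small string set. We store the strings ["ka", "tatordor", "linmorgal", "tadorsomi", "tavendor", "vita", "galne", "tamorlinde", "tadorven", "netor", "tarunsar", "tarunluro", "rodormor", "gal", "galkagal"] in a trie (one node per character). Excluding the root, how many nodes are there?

Trace insertions, counting only characters that open a new branch:
  "ka" → 2 new (k, a)
  "tatordor" → 8 new (t, a, t, o, r, d, o, r)
  "linmorgal" → 9 new (l, i, n, m, o, r, g, a, l)
  "tadorsomi" → prefix "ta" already present; 7 new (d, o, r, s, o, m, i)
  "tavendor" → prefix "ta" already present; 6 new (v, e, n, d, o, r)
  "vita" → 4 new (v, i, t, a)
  "galne" → 5 new (g, a, l, n, e)
  "tamorlinde" → prefix "ta" already present; 8 new (m, o, r, l, i, n, d, e)
  "tadorven" → prefix "tador" already present; 3 new (v, e, n)
  "netor" → 5 new (n, e, t, o, r)
  "tarunsar" → prefix "ta" already present; 6 new (r, u, n, s, a, r)
  "tarunluro" → prefix "tarun" already present; 4 new (l, u, r, o)
  "rodormor" → 8 new (r, o, d, o, r, m, o, r)
  "gal" → prefix "gal" already present; 0 new (none)
  "galkagal" → prefix "gal" already present; 5 new (k, a, g, a, l)
Total nodes = 2 + 8 + 9 + 7 + 6 + 4 + 5 + 8 + 3 + 5 + 6 + 4 + 8 + 0 + 5 = 80

80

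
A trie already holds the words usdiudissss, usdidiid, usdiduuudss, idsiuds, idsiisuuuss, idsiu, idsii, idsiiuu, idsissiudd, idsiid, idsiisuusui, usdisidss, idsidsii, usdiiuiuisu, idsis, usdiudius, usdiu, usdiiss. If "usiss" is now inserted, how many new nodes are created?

3

The longest prefix of "usiss" already in the trie is "us" (length 2).
New nodes needed: |"usiss"| − 2 = 5 − 2 = 3.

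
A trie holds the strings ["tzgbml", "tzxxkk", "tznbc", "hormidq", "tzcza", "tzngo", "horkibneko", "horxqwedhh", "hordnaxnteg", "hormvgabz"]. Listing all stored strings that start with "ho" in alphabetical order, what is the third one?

hormidq

Words with prefix "ho", in lexicographic order: "hordnaxnteg", "horkibneko", "hormidq", "hormvgabz", "horxqwedhh"
Position 3: hormidq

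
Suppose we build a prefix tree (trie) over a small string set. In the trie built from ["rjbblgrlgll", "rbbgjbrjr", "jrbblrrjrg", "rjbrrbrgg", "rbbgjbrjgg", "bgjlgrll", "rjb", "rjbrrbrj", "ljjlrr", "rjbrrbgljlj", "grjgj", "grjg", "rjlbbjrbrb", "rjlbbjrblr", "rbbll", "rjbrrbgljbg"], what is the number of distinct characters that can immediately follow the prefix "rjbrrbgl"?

1

The children of the "rjbrrbgl" node are the distinct next characters among strings starting with "rjbrrbgl".
Characters that immediately follow "rjbrrbgl" among the stored strings: {j}.
That node has 1 child edge.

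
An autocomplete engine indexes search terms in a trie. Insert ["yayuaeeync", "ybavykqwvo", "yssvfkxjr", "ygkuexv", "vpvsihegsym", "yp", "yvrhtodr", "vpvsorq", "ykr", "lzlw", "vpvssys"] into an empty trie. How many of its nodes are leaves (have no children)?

A leaf is a node with no children — equivalently, the end of a word that is not a proper prefix of any other stored word.
Those words: "lzlw", "vpvsihegsym", "vpvsorq", "vpvssys", "yayuaeeync", "ybavykqwvo", "ygkuexv", "ykr", "yp", "yssvfkxjr", "yvrhtodr"
Leaf count: 11

11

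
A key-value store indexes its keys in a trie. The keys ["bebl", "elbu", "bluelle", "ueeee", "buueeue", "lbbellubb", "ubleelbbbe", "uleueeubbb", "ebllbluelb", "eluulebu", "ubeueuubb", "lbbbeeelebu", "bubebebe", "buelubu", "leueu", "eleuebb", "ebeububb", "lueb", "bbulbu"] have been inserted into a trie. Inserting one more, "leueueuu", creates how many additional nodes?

"leueu" is already a path in the trie; the remaining "euu" must be added.
New nodes needed: |"leueueuu"| − 5 = 8 − 5 = 3.

3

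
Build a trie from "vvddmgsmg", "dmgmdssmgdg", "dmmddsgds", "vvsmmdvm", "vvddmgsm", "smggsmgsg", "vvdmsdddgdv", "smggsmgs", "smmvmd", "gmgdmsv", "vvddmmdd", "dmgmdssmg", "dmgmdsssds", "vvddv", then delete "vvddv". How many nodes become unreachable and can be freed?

A node on "vvddv"'s path can go only if nothing else ends at it or branches off below it.
The suffix "v" (1 node) is used only by "vvddv"; the node for "vvdd" still has the child "m", so pruning stops there.
Nodes removed: 1

1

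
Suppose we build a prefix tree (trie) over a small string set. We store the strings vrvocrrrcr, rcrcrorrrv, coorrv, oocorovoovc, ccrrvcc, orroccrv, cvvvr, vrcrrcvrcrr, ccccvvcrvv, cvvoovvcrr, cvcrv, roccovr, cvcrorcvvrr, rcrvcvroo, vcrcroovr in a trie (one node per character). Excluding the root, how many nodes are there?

Insert word by word; a character creates a node only if that edge doesn't already exist:
  "vrvocrrrcr" → 10 new (v, r, v, o, c, r, r, r, c, r)
  "rcrcrorrrv" → 10 new (r, c, r, c, r, o, r, r, r, v)
  "coorrv" → 6 new (c, o, o, r, r, v)
  "oocorovoovc" → 11 new (o, o, c, o, r, o, v, o, o, v, c)
  "ccrrvcc" → prefix "c" already present; 6 new (c, r, r, v, c, c)
  "orroccrv" → prefix "o" already present; 7 new (r, r, o, c, c, r, v)
  "cvvvr" → prefix "c" already present; 4 new (v, v, v, r)
  "vrcrrcvrcrr" → prefix "vr" already present; 9 new (c, r, r, c, v, r, c, r, r)
  "ccccvvcrvv" → prefix "cc" already present; 8 new (c, c, v, v, c, r, v, v)
  "cvvoovvcrr" → prefix "cvv" already present; 7 new (o, o, v, v, c, r, r)
  "cvcrv" → prefix "cv" already present; 3 new (c, r, v)
  "roccovr" → prefix "r" already present; 6 new (o, c, c, o, v, r)
  "cvcrorcvvrr" → prefix "cvcr" already present; 7 new (o, r, c, v, v, r, r)
  "rcrvcvroo" → prefix "rcr" already present; 6 new (v, c, v, r, o, o)
  "vcrcroovr" → prefix "v" already present; 8 new (c, r, c, r, o, o, v, r)
Total nodes = 10 + 10 + 6 + 11 + 6 + 7 + 4 + 9 + 8 + 7 + 3 + 6 + 7 + 6 + 8 = 108

108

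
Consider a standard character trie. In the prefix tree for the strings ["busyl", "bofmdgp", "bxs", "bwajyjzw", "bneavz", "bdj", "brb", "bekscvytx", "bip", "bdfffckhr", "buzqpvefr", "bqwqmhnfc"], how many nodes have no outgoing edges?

Leaves are exactly the stored words that no other stored word extends.
Those words: "bdfffckhr", "bdj", "bekscvytx", "bip", "bneavz", "bofmdgp", "bqwqmhnfc", "brb", "busyl", "buzqpvefr", "bwajyjzw", "bxs"
Leaf count: 12

12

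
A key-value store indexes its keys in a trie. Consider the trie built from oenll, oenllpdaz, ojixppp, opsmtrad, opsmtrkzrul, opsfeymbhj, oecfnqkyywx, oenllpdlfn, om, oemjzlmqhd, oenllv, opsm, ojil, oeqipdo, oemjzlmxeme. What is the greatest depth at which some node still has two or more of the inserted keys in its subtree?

7

Equivalently: take the maximum, over all pairs, of their longest common prefix length.
"oemjzlmqhd" and "oemjzlmxeme" agree on "oemjzlm" (7 characters) before diverging; nothing deeper is shared.
Longest shared-prefix length: 7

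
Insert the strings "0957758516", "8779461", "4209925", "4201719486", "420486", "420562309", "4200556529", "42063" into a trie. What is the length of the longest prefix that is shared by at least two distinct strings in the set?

3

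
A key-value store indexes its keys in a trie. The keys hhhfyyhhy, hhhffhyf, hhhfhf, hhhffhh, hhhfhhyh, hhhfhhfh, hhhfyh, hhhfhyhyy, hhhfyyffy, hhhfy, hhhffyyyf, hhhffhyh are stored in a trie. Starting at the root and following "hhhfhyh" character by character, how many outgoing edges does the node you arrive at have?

Follow the path "hhhfhyh" to its node, then look at its outgoing edges.
Characters that immediately follow "hhhfhyh" among the stored strings: {y}.
That node has 1 child edge.

1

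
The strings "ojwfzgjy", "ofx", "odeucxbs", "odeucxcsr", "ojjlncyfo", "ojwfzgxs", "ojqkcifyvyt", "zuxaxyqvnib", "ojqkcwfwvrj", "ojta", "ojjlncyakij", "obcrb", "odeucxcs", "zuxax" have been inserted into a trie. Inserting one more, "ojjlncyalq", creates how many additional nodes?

2

Walking "ojjlncyalq" from the root, the first 8 characters ("ojjlncya") follow existing edges; "l" is the first miss.
New nodes needed: |"ojjlncyalq"| − 8 = 10 − 8 = 2.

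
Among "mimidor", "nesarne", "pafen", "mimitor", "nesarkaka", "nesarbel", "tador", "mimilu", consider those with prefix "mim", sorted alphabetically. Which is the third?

Filter for "mim…" and sort: "mimidor", "mimilu", "mimitor"
The 3rd is mimitor.

mimitor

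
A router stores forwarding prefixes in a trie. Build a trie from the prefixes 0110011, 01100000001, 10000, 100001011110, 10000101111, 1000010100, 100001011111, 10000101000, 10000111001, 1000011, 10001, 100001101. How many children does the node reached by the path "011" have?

Follow the path "011" to its node, then look at its outgoing edges.
Characters that immediately follow "011" among the stored strings: {0}.
That node has 1 child edge.

1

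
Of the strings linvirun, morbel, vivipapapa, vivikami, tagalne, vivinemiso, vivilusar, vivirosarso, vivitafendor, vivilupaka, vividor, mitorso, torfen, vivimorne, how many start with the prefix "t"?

Filter for entries beginning with "t":
Matches: "tagalne", "torfen"
Count: 2

2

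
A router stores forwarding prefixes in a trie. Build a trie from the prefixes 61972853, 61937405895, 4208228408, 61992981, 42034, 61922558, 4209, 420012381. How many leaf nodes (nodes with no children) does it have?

A leaf is a node with no children — equivalently, the end of a word that is not a proper prefix of any other stored word.
Those words: "420012381", "42034", "4208228408", "4209", "61922558", "61937405895", "61972853", "61992981"
Leaf count: 8

8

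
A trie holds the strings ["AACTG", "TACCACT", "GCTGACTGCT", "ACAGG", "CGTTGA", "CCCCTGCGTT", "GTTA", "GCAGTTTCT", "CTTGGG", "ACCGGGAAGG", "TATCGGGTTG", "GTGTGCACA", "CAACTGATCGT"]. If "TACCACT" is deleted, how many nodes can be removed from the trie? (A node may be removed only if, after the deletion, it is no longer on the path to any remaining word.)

After clearing the end-marker at "TACCACT", prune upward until reaching a node still needed by another word.
The suffix "CCACT" (5 nodes) is used only by "TACCACT"; the node for "TA" still has the child "T", so pruning stops there.
Nodes removed: 5

5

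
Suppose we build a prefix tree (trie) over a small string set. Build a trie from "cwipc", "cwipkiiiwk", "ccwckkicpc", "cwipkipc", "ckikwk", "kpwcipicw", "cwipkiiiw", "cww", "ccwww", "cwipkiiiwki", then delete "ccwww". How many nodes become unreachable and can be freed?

2

Walk "ccwww" from the leaf back toward the root, removing each node that no remaining word uses.
The suffix "ww" (2 nodes) is used only by "ccwww"; the node for "ccw" still has the child "c", so pruning stops there.
Nodes removed: 2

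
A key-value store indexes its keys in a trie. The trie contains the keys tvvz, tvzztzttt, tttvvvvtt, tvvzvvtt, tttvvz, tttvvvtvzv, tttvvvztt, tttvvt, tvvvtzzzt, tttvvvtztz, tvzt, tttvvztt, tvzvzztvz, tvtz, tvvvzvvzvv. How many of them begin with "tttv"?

7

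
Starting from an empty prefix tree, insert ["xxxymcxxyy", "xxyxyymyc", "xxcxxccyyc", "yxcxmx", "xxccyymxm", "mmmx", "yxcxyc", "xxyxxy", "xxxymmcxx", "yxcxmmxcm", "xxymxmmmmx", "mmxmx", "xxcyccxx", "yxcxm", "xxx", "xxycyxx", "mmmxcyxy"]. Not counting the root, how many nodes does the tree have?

76

For each word, the new-node count is its length minus the longest prefix already in the trie:
  "xxxymcxxyy" → 10 new (x, x, x, y, m, c, x, x, y, y)
  "xxyxyymyc" → prefix "xx" already present; 7 new (y, x, y, y, m, y, c)
  "xxcxxccyyc" → prefix "xx" already present; 8 new (c, x, x, c, c, y, y, c)
  "yxcxmx" → 6 new (y, x, c, x, m, x)
  "xxccyymxm" → prefix "xxc" already present; 6 new (c, y, y, m, x, m)
  "mmmx" → 4 new (m, m, m, x)
  "yxcxyc" → prefix "yxcx" already present; 2 new (y, c)
  "xxyxxy" → prefix "xxyx" already present; 2 new (x, y)
  "xxxymmcxx" → prefix "xxxym" already present; 4 new (m, c, x, x)
  "yxcxmmxcm" → prefix "yxcxm" already present; 4 new (m, x, c, m)
  "xxymxmmmmx" → prefix "xxy" already present; 7 new (m, x, m, m, m, m, x)
  "mmxmx" → prefix "mm" already present; 3 new (x, m, x)
  "xxcyccxx" → prefix "xxc" already present; 5 new (y, c, c, x, x)
  "yxcxm" → prefix "yxcxm" already present; 0 new (none)
  "xxx" → prefix "xxx" already present; 0 new (none)
  "xxycyxx" → prefix "xxy" already present; 4 new (c, y, x, x)
  "mmmxcyxy" → prefix "mmmx" already present; 4 new (c, y, x, y)
Total nodes = 10 + 7 + 8 + 6 + 6 + 4 + 2 + 2 + 4 + 4 + 7 + 3 + 5 + 0 + 0 + 4 + 4 = 76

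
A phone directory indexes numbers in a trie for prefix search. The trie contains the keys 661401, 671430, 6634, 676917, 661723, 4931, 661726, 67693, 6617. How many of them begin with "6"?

8

Traverse to the node for "6", then collect every word in that subtree.
Matches: "661401", "6617", "661723", "661726", "6634", "671430", "676917", "67693"
Count: 8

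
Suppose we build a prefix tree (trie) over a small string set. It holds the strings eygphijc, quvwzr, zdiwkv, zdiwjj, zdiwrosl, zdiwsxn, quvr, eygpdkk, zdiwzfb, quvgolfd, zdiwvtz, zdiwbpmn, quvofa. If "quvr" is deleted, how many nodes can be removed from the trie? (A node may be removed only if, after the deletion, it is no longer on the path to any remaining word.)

1

A node on "quvr"'s path can go only if nothing else ends at it or branches off below it.
The suffix "r" (1 node) is used only by "quvr"; the node for "quv" still has the child "w", so pruning stops there.
Nodes removed: 1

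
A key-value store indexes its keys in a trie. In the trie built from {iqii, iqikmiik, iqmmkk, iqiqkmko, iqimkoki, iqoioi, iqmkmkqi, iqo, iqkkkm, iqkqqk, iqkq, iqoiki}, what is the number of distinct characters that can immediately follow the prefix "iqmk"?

1

Walk "iqmk" from the root, arriving at one node.
Distinct next characters after "iqmk": m.
That node has 1 child edge.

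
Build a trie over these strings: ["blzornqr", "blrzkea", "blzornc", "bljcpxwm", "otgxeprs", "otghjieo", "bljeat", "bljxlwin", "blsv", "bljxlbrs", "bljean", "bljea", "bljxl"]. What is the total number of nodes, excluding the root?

47

Insert word by word; a character creates a node only if that edge doesn't already exist:
  "blzornqr" → 8 new (b, l, z, o, r, n, q, r)
  "blrzkea" → prefix "bl" already present; 5 new (r, z, k, e, a)
  "blzornc" → prefix "blzorn" already present; 1 new (c)
  "bljcpxwm" → prefix "bl" already present; 6 new (j, c, p, x, w, m)
  "otgxeprs" → 8 new (o, t, g, x, e, p, r, s)
  "otghjieo" → prefix "otg" already present; 5 new (h, j, i, e, o)
  "bljeat" → prefix "blj" already present; 3 new (e, a, t)
  "bljxlwin" → prefix "blj" already present; 5 new (x, l, w, i, n)
  "blsv" → prefix "bl" already present; 2 new (s, v)
  "bljxlbrs" → prefix "bljxl" already present; 3 new (b, r, s)
  "bljean" → prefix "bljea" already present; 1 new (n)
  "bljea" → prefix "bljea" already present; 0 new (none)
  "bljxl" → prefix "bljxl" already present; 0 new (none)
Total nodes = 8 + 5 + 1 + 6 + 8 + 5 + 3 + 5 + 2 + 3 + 1 + 0 + 0 = 47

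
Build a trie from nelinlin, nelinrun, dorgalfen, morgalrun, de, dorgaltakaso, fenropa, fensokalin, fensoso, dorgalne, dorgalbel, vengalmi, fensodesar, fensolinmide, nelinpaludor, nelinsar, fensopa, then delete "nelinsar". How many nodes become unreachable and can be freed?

Walk "nelinsar" from the leaf back toward the root, removing each node that no remaining word uses.
The suffix "sar" (3 nodes) is used only by "nelinsar"; the node for "nelin" still has the child "l", so pruning stops there.
Nodes removed: 3

3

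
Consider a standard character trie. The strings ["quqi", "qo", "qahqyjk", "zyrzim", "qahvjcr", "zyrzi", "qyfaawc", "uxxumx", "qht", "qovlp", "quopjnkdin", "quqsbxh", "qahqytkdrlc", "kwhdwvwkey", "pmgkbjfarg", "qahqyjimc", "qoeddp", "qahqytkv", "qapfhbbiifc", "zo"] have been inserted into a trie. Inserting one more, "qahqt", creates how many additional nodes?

1

The longest prefix of "qahqt" already in the trie is "qahq" (length 4).
New nodes needed: |"qahqt"| − 4 = 5 − 4 = 1.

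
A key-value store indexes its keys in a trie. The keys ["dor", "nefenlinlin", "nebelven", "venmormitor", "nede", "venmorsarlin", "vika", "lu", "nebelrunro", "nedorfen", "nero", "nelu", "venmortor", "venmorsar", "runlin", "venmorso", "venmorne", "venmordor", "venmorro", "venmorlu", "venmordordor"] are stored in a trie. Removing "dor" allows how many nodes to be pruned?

After clearing the end-marker at "dor", prune upward until reaching a node still needed by another word.
No other word shares any prefix with "dor", so all 3 of its nodes go.
Nodes removed: 3

3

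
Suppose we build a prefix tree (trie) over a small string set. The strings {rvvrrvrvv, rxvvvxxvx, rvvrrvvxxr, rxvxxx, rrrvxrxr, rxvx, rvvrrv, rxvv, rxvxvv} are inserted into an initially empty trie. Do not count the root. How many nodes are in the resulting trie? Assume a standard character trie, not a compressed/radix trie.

33

Count nodes per top-level branch (shared prefixes stored once):
  'r'-branch (rrrvxrxr, rvvrrv, rvvrrvrvv, rvvrrvvxxr, rxvv, rxvvvxxvx, rxvx, rxvxvv, rxvxxx): 33 nodes
Sum: 33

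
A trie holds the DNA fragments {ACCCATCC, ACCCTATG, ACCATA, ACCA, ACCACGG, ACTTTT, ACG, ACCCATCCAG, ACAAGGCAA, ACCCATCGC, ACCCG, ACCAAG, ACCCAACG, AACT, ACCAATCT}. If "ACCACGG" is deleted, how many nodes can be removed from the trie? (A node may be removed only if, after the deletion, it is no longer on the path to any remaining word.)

A node on "ACCACGG"'s path can go only if nothing else ends at it or branches off below it.
The suffix "CGG" (3 nodes) is used only by "ACCACGG"; the node for "ACCA" still has the child "T", so pruning stops there.
Nodes removed: 3

3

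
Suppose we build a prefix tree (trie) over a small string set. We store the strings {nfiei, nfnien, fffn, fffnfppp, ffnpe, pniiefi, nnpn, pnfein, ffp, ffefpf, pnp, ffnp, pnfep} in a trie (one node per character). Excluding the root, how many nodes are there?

Insert word by word; a character creates a node only if that edge doesn't already exist:
  "nfiei" → 5 new (n, f, i, e, i)
  "nfnien" → prefix "nf" already present; 4 new (n, i, e, n)
  "fffn" → 4 new (f, f, f, n)
  "fffnfppp" → prefix "fffn" already present; 4 new (f, p, p, p)
  "ffnpe" → prefix "ff" already present; 3 new (n, p, e)
  "pniiefi" → 7 new (p, n, i, i, e, f, i)
  "nnpn" → prefix "n" already present; 3 new (n, p, n)
  "pnfein" → prefix "pn" already present; 4 new (f, e, i, n)
  "ffp" → prefix "ff" already present; 1 new (p)
  "ffefpf" → prefix "ff" already present; 4 new (e, f, p, f)
  "pnp" → prefix "pn" already present; 1 new (p)
  "ffnp" → prefix "ffnp" already present; 0 new (none)
  "pnfep" → prefix "pnfe" already present; 1 new (p)
Total nodes = 5 + 4 + 4 + 4 + 3 + 7 + 3 + 4 + 1 + 4 + 1 + 0 + 1 = 41

41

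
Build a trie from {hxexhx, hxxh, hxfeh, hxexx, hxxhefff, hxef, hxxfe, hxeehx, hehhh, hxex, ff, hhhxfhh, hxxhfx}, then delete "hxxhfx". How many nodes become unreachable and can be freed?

2

A node on "hxxhfx"'s path can go only if nothing else ends at it or branches off below it.
The suffix "fx" (2 nodes) is used only by "hxxhfx"; the node for "hxxh" still has the child "e", so pruning stops there.
Nodes removed: 2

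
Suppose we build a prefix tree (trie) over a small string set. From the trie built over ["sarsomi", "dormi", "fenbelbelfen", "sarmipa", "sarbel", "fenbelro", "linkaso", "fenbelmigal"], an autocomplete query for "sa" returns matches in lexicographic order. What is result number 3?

Filter for "sa…" and sort: "sarbel", "sarmipa", "sarsomi"
Position 3: sarsomi

sarsomi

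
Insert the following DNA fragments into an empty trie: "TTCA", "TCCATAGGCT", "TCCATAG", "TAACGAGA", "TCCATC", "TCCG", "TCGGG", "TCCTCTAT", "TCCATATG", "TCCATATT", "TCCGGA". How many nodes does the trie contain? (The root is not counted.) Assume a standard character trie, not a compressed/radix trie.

35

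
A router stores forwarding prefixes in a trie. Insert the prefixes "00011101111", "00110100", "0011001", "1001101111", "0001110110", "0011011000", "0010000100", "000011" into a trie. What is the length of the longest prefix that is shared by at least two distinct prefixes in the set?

9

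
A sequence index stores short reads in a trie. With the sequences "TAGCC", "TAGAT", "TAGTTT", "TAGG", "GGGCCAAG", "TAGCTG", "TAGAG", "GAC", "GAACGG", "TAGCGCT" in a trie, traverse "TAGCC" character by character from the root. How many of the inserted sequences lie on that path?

1

Walk "TAGCC" from the root; an end-of-word marker is hit whenever a stored word is a prefix of "TAGCC".
Prefixes of the query that are stored words: "TAGCC"
Count: 1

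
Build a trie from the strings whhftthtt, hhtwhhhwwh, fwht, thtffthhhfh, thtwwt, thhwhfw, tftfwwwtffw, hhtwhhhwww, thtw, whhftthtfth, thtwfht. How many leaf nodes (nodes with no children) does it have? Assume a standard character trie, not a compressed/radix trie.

Leaves are exactly the stored words that no other stored word extends.
Those words: "fwht", "hhtwhhhwwh", "hhtwhhhwww", "tftfwwwtffw", "thhwhfw", "thtffthhhfh", "thtwfht", "thtwwt", "whhftthtfth", "whhftthtt"
Leaf count: 10

10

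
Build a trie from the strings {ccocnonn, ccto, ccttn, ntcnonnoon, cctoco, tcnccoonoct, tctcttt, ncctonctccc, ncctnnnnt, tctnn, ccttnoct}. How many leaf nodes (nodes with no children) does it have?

9

A leaf is a node with no children — equivalently, the end of a word that is not a proper prefix of any other stored word.
Those words: "ccocnonn", "cctoco", "ccttnoct", "ncctnnnnt", "ncctonctccc", "ntcnonnoon", "tcnccoonoct", "tctcttt", "tctnn"
Leaf count: 9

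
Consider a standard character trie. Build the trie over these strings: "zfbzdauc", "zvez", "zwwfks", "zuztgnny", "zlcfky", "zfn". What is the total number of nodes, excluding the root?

29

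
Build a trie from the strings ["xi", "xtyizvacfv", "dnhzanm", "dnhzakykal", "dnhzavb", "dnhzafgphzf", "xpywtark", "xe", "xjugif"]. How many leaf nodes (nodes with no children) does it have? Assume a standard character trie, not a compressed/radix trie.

9

A leaf is a node with no children — equivalently, the end of a word that is not a proper prefix of any other stored word.
Those words: "dnhzafgphzf", "dnhzakykal", "dnhzanm", "dnhzavb", "xe", "xi", "xjugif", "xpywtark", "xtyizvacfv"
Leaf count: 9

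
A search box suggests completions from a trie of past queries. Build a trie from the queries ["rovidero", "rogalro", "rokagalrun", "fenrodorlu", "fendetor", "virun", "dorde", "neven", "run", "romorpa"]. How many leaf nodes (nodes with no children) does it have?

A leaf is a node with no children — equivalently, the end of a word that is not a proper prefix of any other stored word.
Those words: "dorde", "fendetor", "fenrodorlu", "neven", "rogalro", "rokagalrun", "romorpa", "rovidero", "run", "virun"
Leaf count: 10

10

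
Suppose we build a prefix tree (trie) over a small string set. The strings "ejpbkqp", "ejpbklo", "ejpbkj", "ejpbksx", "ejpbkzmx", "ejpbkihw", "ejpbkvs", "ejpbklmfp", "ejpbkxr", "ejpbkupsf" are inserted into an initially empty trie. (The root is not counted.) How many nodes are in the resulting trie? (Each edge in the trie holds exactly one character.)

29

Trie structure (* marks end of a word):
(root)
└─ e
   └─ j
      └─ p
         └─ b
            └─ k
               ├─ i
               │  └─ h
               │     └─ w *
               ├─ j *
               ├─ l
               │  ├─ m
               │  │  └─ f
               │  │     └─ p *
               │  └─ o *
               ├─ q
               │  └─ p *
               ├─ s
               │  └─ x *
               ├─ u
               │  └─ p
               │     └─ s
               │        └─ f *
               ├─ v
               │  └─ s *
               ├─ x
               │  └─ r *
               └─ z
                  └─ m
                     └─ x *
Counting every labelled node above: 29.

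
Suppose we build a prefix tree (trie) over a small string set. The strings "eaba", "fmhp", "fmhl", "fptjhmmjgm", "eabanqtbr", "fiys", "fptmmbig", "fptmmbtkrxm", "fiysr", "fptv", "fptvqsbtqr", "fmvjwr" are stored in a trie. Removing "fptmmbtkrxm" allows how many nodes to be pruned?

5

Walk "fptmmbtkrxm" from the leaf back toward the root, removing each node that no remaining word uses.
The suffix "tkrxm" (5 nodes) is used only by "fptmmbtkrxm"; the node for "fptmmb" still has the child "i", so pruning stops there.
Nodes removed: 5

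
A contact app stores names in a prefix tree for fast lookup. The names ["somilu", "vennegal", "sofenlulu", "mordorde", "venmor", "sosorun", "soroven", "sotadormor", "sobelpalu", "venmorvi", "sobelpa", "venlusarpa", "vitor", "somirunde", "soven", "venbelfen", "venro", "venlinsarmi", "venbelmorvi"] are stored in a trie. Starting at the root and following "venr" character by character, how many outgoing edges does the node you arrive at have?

1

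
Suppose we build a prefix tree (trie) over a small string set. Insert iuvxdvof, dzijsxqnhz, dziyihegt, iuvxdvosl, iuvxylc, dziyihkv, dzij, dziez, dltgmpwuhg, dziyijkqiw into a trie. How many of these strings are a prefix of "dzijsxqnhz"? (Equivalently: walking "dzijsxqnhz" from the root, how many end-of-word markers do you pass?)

Walk "dzijsxqnhz" from the root; an end-of-word marker is hit whenever a stored word is a prefix of "dzijsxqnhz".
Prefixes of the query that are stored words: "dzij", "dzijsxqnhz"
Count: 2

2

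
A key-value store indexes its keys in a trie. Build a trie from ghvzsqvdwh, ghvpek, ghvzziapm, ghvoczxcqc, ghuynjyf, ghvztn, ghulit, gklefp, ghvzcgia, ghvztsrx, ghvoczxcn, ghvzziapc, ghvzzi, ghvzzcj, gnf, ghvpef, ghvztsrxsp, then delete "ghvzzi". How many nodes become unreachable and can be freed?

0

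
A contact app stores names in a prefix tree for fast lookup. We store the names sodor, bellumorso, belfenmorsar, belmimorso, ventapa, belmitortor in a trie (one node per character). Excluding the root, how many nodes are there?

44

Insert word by word; a character creates a node only if that edge doesn't already exist:
  "sodor" → 5 new (s, o, d, o, r)
  "bellumorso" → 10 new (b, e, l, l, u, m, o, r, s, o)
  "belfenmorsar" → prefix "bel" already present; 9 new (f, e, n, m, o, r, s, a, r)
  "belmimorso" → prefix "bel" already present; 7 new (m, i, m, o, r, s, o)
  "ventapa" → 7 new (v, e, n, t, a, p, a)
  "belmitortor" → prefix "belmi" already present; 6 new (t, o, r, t, o, r)
Total nodes = 5 + 10 + 9 + 7 + 7 + 6 = 44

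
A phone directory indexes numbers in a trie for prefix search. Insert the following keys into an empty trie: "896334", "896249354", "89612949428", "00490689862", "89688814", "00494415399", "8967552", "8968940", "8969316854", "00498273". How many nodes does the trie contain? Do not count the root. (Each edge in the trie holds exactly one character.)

61

Insert word by word; a character creates a node only if that edge doesn't already exist:
  "896334" → 6 new (8, 9, 6, 3, 3, 4)
  "896249354" → prefix "896" already present; 6 new (2, 4, 9, 3, 5, 4)
  "89612949428" → prefix "896" already present; 8 new (1, 2, 9, 4, 9, 4, 2, 8)
  "00490689862" → 11 new (0, 0, 4, 9, 0, 6, 8, 9, 8, 6, 2)
  "89688814" → prefix "896" already present; 5 new (8, 8, 8, 1, 4)
  "00494415399" → prefix "0049" already present; 7 new (4, 4, 1, 5, 3, 9, 9)
  "8967552" → prefix "896" already present; 4 new (7, 5, 5, 2)
  "8968940" → prefix "8968" already present; 3 new (9, 4, 0)
  "8969316854" → prefix "896" already present; 7 new (9, 3, 1, 6, 8, 5, 4)
  "00498273" → prefix "0049" already present; 4 new (8, 2, 7, 3)
Total nodes = 6 + 6 + 8 + 11 + 5 + 7 + 4 + 3 + 7 + 4 = 61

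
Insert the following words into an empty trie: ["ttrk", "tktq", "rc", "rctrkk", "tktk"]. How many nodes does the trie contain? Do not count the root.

14

Trace insertions, counting only characters that open a new branch:
  "ttrk" → 4 new (t, t, r, k)
  "tktq" → prefix "t" already present; 3 new (k, t, q)
  "rc" → 2 new (r, c)
  "rctrkk" → prefix "rc" already present; 4 new (t, r, k, k)
  "tktk" → prefix "tkt" already present; 1 new (k)
Total nodes = 4 + 3 + 2 + 4 + 1 = 14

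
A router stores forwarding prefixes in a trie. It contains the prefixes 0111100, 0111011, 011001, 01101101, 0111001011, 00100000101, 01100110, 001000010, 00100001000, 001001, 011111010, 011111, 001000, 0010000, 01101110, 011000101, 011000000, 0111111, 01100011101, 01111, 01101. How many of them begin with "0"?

Walk to "0"; the words in its subtree are exactly those with that prefix.
Matches: "001000", "0010000", "00100000101", "001000010", "00100001000", "001001", "011000000", "011000101", "01100011101", "011001", "01100110", "01101", "01101101", "01101110", "0111001011", "0111011", "01111", "0111100", "011111", "011111010", "0111111"
Count: 21

21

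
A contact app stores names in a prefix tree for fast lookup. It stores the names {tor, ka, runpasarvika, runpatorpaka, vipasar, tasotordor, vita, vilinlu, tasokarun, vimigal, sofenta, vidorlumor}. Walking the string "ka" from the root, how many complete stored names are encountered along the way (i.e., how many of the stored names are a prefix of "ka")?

1

Traverse "ka" character by character; count nodes along the way that are marked as word ends.
Prefixes of the query that are stored words: "ka"
Count: 1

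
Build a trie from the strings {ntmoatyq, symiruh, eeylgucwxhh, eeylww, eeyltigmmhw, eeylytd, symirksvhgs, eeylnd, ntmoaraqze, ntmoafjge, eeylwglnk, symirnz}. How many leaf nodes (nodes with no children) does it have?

12

A leaf is a node with no children — equivalently, the end of a word that is not a proper prefix of any other stored word.
Those words: "eeylgucwxhh", "eeylnd", "eeyltigmmhw", "eeylwglnk", "eeylww", "eeylytd", "ntmoafjge", "ntmoaraqze", "ntmoatyq", "symirksvhgs", "symirnz", "symiruh"
Leaf count: 12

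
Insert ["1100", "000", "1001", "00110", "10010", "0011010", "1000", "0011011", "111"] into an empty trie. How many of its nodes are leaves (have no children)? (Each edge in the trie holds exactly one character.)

7

A leaf is a node with no children — equivalently, the end of a word that is not a proper prefix of any other stored word.
Those words: "000", "0011010", "0011011", "1000", "10010", "1100", "111"
Leaf count: 7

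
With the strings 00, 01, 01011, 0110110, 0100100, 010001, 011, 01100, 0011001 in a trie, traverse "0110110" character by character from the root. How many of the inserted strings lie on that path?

Walk "0110110" from the root; an end-of-word marker is hit whenever a stored word is a prefix of "0110110".
Prefixes of the query that are stored words: "01", "011", "0110110"
Count: 3

3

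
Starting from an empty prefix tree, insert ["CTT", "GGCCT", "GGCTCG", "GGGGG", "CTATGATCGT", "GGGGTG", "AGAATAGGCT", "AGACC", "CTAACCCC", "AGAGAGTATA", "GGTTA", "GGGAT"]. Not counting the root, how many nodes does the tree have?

For each word, the new-node count is its length minus the longest prefix already in the trie:
  "CTT" → 3 new (C, T, T)
  "GGCCT" → 5 new (G, G, C, C, T)
  "GGCTCG" → prefix "GGC" already present; 3 new (T, C, G)
  "GGGGG" → prefix "GG" already present; 3 new (G, G, G)
  "CTATGATCGT" → prefix "CT" already present; 8 new (A, T, G, A, T, C, G, T)
  "GGGGTG" → prefix "GGGG" already present; 2 new (T, G)
  "AGAATAGGCT" → 10 new (A, G, A, A, T, A, G, G, C, T)
  "AGACC" → prefix "AGA" already present; 2 new (C, C)
  "CTAACCCC" → prefix "CTA" already present; 5 new (A, C, C, C, C)
  "AGAGAGTATA" → prefix "AGA" already present; 7 new (G, A, G, T, A, T, A)
  "GGTTA" → prefix "GG" already present; 3 new (T, T, A)
  "GGGAT" → prefix "GGG" already present; 2 new (A, T)
Total nodes = 3 + 5 + 3 + 3 + 8 + 2 + 10 + 2 + 5 + 7 + 3 + 2 = 53

53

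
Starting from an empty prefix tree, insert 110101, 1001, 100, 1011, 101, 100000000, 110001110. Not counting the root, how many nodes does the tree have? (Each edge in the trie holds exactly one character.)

23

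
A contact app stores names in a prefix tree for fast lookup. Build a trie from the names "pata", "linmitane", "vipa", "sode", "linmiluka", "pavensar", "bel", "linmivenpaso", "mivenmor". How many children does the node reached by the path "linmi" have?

3

Follow the path "linmi" to its node, then look at its outgoing edges.
Distinct next characters after "linmi": l, t, v.
That node has 3 child edges.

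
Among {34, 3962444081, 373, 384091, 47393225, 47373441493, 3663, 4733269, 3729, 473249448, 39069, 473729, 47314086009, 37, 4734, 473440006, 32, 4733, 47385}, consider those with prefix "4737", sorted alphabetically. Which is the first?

473729

Words with prefix "4737", in lexicographic order: "473729", "47373441493"
The 1st is 473729.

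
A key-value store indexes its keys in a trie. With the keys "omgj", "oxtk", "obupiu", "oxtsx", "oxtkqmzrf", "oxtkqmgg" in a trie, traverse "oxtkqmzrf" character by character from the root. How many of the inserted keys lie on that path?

2

Check each prefix of "oxtkqmzrf" against the stored set — each match is an end-marker on the path.
Prefixes of the query that are stored words: "oxtk", "oxtkqmzrf"
Count: 2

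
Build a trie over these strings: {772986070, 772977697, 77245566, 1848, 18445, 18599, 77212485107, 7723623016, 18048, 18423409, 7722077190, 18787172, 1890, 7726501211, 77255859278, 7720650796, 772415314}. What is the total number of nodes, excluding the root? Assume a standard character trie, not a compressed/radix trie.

93

Count nodes per top-level branch (shared prefixes stored once):
  '1'-branch (18048, 18423409, 18445, 1848, 18599, 18787172, 1890): 25 nodes
  '7'-branch (7720650796, 77212485107, 7722077190, 7723623016, 772415314, 77245566, 77255859278, 7726501211, 772977697, 772986070): 68 nodes
Sum: 93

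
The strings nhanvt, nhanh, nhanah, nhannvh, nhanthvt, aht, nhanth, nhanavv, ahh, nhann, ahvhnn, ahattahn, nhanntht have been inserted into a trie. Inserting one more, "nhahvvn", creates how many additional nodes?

Walking "nhahvvn" from the root, the first 3 characters ("nha") follow existing edges; "h" is the first miss.
Each of the 4 remaining characters creates one node.

4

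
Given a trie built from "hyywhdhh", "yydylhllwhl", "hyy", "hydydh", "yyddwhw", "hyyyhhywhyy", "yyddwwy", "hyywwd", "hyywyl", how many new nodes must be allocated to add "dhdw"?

Nothing in the trie begins with "d"; the whole of "dhdw" is new.
4 − 0 = 4 new nodes.

4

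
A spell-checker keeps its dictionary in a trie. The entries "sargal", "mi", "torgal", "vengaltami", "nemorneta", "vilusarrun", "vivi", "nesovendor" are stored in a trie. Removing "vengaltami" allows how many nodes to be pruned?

Walk "vengaltami" from the leaf back toward the root, removing each node that no remaining word uses.
The suffix "engaltami" (9 nodes) is used only by "vengaltami"; the node for "v" still has the child "i", so pruning stops there.
Nodes removed: 9

9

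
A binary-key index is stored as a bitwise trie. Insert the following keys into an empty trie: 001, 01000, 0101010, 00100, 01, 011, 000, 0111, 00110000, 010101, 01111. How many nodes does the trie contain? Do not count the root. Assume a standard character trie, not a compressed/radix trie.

22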